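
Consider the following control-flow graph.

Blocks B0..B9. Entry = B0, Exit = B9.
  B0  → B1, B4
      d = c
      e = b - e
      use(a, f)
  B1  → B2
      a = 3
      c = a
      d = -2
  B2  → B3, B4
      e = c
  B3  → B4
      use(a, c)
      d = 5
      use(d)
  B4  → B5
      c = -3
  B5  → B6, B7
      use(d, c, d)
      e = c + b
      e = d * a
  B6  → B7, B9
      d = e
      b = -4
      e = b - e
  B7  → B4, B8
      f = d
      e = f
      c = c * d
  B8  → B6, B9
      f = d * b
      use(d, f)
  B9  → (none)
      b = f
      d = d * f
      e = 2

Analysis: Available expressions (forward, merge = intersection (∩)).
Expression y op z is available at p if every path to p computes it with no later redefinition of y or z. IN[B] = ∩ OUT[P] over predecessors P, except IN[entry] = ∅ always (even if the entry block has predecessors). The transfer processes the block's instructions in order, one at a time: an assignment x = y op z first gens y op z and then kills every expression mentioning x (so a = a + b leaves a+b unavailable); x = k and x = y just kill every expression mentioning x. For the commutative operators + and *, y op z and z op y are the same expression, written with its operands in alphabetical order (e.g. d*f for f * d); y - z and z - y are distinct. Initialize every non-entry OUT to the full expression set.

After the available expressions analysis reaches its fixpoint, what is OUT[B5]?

Answer: {a*d, b+c}

Trace:
Per-block solution:
  B0: | IN={} | OUT={}
  B1: | IN={} | OUT={}
  B2: | IN={} | OUT={}
  B3: | IN={} | OUT={}
  B4: | IN={} | OUT={}
  B5: | IN={} | OUT={a*d, b+c}
  B6: | IN={} | OUT={}
  B7: | IN={} | OUT={}
  B8: | IN={} | OUT={b*d}
  B9: | IN={} | OUT={}

Merge at B5: IN[B5] = OUT[B4] = {}
Applying B5's transfer function to that IN value gives OUT[B5] (row B5 above).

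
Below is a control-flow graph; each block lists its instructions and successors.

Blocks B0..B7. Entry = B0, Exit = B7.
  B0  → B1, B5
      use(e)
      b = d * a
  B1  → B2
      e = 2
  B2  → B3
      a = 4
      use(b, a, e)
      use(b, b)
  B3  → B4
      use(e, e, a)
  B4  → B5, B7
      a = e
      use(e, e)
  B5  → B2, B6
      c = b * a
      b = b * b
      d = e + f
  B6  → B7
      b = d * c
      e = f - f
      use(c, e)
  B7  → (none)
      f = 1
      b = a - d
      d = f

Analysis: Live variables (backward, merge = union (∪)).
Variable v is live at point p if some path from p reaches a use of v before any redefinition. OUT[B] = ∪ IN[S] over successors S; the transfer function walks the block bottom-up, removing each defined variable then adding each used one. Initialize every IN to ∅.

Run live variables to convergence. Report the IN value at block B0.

Answer: {a, d, e, f}

Working:
Fixpoint table:
  B0:   IN={a, d, e, f}   OUT={a, b, d, e, f}
  B1:   IN={b, d, f}   OUT={b, d, e, f}
  B2:   IN={b, d, e, f}   OUT={a, b, d, e, f}
  B3:   IN={a, b, d, e, f}   OUT={b, d, e, f}
  B4:   IN={b, d, e, f}   OUT={a, b, d, e, f}
  B5:   IN={a, b, e, f}   OUT={a, b, c, d, e, f}
  B6:   IN={a, c, d, f}   OUT={a, d}
  B7:   IN={a, d}   OUT={}

Merge at B0: OUT[B0] = IN[B1] ⊔ IN[B5] = {a, b, d, e, f}
Applying B0's transfer function to that OUT value gives IN[B0] (row B0 above).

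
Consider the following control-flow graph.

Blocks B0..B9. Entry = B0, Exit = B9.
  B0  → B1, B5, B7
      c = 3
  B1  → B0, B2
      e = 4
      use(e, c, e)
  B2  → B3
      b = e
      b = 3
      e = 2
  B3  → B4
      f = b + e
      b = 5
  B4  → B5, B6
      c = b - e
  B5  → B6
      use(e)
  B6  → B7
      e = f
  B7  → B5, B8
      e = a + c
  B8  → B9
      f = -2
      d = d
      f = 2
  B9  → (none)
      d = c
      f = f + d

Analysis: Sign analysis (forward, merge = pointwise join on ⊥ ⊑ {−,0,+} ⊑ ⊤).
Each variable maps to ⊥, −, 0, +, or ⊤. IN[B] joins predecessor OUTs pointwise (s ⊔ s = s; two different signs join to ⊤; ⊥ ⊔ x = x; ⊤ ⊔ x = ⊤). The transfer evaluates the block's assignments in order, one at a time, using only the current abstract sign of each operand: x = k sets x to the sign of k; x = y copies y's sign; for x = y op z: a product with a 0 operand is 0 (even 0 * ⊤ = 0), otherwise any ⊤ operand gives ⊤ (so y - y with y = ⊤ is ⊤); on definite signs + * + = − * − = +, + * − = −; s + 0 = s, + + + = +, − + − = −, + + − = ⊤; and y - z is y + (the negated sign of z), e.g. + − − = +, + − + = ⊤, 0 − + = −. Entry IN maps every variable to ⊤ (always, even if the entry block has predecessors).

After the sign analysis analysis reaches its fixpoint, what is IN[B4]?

Answer: {a: ⊤, b: +, c: +, d: ⊤, e: +, f: +}

Derivation:
Fixpoint table:
  B0:  IN=(all ⊤)  OUT={c:+; rest ⊤}
  B1:  IN={c:+; rest ⊤}  OUT={c:+, e:+; rest ⊤}
  B2:  IN={c:+, e:+; rest ⊤}  OUT={b:+, c:+, e:+; rest ⊤}
  B3:  IN={b:+, c:+, e:+; rest ⊤}  OUT={b:+, c:+, e:+, f:+; rest ⊤}
  B4:  IN={b:+, c:+, e:+, f:+; rest ⊤}  OUT={b:+, e:+, f:+; rest ⊤}
  B5:  IN=(all ⊤)  OUT=(all ⊤)
  B6:  IN=(all ⊤)  OUT=(all ⊤)
  B7:  IN=(all ⊤)  OUT=(all ⊤)
  B8:  IN=(all ⊤)  OUT={f:+; rest ⊤}
  B9:  IN={f:+; rest ⊤}  OUT=(all ⊤)

Merge at B4: IN[B4] = OUT[B3] = {a: ⊤, b: +, c: +, d: ⊤, e: +, f: +}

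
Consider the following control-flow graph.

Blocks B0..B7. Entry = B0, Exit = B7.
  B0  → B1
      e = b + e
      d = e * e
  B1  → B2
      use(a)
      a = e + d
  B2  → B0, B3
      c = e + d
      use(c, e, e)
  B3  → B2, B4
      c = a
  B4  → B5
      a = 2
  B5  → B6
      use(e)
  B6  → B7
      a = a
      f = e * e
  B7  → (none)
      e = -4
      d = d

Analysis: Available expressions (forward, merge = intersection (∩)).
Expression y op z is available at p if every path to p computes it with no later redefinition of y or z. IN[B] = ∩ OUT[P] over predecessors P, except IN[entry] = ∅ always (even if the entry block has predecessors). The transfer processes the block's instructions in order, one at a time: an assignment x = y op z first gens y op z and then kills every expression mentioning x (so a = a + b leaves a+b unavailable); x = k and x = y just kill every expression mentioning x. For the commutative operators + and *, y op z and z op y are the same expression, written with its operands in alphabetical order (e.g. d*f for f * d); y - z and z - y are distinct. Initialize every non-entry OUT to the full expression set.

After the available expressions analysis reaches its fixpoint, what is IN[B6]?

Fixpoint table:
  B0:   IN={}   OUT={e*e}
  B1:   IN={e*e}   OUT={d+e, e*e}
  B2:   IN={d+e, e*e}   OUT={d+e, e*e}
  B3:   IN={d+e, e*e}   OUT={d+e, e*e}
  B4:   IN={d+e, e*e}   OUT={d+e, e*e}
  B5:   IN={d+e, e*e}   OUT={d+e, e*e}
  B6:   IN={d+e, e*e}   OUT={d+e, e*e}
  B7:   IN={d+e, e*e}   OUT={}

Merge at B6: IN[B6] = OUT[B5] = {d+e, e*e}

Answer: {d+e, e*e}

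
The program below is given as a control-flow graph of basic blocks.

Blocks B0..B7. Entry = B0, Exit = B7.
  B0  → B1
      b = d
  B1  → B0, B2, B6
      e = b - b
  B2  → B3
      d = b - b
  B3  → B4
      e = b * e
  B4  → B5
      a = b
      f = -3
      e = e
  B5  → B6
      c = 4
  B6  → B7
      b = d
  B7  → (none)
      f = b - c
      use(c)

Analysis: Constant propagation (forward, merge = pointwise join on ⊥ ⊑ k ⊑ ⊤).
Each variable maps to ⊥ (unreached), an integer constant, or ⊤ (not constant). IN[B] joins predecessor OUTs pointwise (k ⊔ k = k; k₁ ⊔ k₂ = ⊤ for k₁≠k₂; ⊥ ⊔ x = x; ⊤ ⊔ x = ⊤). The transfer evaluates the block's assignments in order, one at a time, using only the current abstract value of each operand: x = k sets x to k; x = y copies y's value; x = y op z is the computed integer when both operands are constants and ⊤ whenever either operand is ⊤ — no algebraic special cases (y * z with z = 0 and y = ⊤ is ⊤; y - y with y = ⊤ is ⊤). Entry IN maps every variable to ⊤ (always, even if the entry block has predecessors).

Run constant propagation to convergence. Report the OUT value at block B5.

Answer: {a: ⊤, b: ⊤, c: 4, d: ⊤, e: ⊤, f: -3}

Trace:
Converged values:
  B0:  IN=(all ⊤)  OUT=(all ⊤)
  B1:  IN=(all ⊤)  OUT=(all ⊤)
  B2:  IN=(all ⊤)  OUT=(all ⊤)
  B3:  IN=(all ⊤)  OUT=(all ⊤)
  B4:  IN=(all ⊤)  OUT={f:-3; rest ⊤}
  B5:  IN={f:-3; rest ⊤}  OUT={c:4, f:-3; rest ⊤}
  B6:  IN=(all ⊤)  OUT=(all ⊤)
  B7:  IN=(all ⊤)  OUT=(all ⊤)

Merge at B5: IN[B5] = OUT[B4] = {a: ⊤, b: ⊤, c: ⊤, d: ⊤, e: ⊤, f: -3}
Applying B5's transfer function to that IN value gives OUT[B5] (row B5 above).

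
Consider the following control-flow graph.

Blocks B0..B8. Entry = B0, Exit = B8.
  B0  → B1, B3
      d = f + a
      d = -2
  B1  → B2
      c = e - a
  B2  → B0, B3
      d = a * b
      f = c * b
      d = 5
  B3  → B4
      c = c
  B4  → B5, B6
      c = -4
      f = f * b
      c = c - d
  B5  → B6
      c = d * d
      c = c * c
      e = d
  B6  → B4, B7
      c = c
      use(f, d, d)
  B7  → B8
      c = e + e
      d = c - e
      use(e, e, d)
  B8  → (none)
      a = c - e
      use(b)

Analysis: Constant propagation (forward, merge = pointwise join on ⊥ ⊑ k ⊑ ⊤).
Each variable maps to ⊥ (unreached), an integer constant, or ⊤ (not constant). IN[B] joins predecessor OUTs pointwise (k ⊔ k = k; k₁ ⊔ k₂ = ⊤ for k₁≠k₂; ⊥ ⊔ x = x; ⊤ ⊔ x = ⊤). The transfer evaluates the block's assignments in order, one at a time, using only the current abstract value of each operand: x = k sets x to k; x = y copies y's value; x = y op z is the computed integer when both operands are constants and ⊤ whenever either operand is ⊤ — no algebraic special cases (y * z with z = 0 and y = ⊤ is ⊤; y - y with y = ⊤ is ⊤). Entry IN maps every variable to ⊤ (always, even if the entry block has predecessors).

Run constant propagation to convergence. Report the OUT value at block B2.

Answer: {a: ⊤, b: ⊤, c: ⊤, d: 5, e: ⊤, f: ⊤}

Working:
Per-block solution:
  B0:  IN=(all ⊤)  OUT={d:-2; rest ⊤}
  B1:  IN={d:-2; rest ⊤}  OUT={d:-2; rest ⊤}
  B2:  IN={d:-2; rest ⊤}  OUT={d:5; rest ⊤}
  B3:  IN=(all ⊤)  OUT=(all ⊤)
  B4:  IN=(all ⊤)  OUT=(all ⊤)
  B5:  IN=(all ⊤)  OUT=(all ⊤)
  B6:  IN=(all ⊤)  OUT=(all ⊤)
  B7:  IN=(all ⊤)  OUT=(all ⊤)
  B8:  IN=(all ⊤)  OUT=(all ⊤)

Merge at B2: IN[B2] = OUT[B1] = {a: ⊤, b: ⊤, c: ⊤, d: -2, e: ⊤, f: ⊤}
Applying B2's transfer function to that IN value gives OUT[B2] (row B2 above).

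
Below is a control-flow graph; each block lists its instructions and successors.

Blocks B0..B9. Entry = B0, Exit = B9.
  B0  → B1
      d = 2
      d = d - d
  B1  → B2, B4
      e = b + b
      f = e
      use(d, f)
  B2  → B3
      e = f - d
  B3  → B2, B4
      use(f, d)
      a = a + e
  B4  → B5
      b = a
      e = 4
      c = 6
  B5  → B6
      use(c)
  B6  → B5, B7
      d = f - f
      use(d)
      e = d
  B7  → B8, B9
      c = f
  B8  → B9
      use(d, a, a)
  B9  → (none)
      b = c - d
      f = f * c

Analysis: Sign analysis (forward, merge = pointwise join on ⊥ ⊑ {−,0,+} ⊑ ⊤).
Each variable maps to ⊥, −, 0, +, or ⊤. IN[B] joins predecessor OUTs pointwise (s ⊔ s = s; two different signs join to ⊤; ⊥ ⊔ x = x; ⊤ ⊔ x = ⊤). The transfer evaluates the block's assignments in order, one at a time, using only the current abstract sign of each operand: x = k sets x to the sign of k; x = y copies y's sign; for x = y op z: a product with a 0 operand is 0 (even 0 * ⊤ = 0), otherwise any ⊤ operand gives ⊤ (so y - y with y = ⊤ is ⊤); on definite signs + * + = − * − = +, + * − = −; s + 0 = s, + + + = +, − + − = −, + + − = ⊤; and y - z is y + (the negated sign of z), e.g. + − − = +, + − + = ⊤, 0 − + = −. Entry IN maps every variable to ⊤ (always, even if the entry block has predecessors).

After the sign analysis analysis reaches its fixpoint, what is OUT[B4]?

Per-block solution:
  B0:  IN=(all ⊤)  OUT=(all ⊤)
  B1:  IN=(all ⊤)  OUT=(all ⊤)
  B2:  IN=(all ⊤)  OUT=(all ⊤)
  B3:  IN=(all ⊤)  OUT=(all ⊤)
  B4:  IN=(all ⊤)  OUT={c:+, e:+; rest ⊤}
  B5:  IN={c:+; rest ⊤}  OUT={c:+; rest ⊤}
  B6:  IN={c:+; rest ⊤}  OUT={c:+; rest ⊤}
  B7:  IN={c:+; rest ⊤}  OUT=(all ⊤)
  B8:  IN=(all ⊤)  OUT=(all ⊤)
  B9:  IN=(all ⊤)  OUT=(all ⊤)

Merge at B4: IN[B4] = OUT[B1] ⊔ OUT[B3] = {a: ⊤, b: ⊤, c: ⊤, d: ⊤, e: ⊤, f: ⊤}
Applying B4's transfer function to that IN value gives OUT[B4] (row B4 above).

Answer: {a: ⊤, b: ⊤, c: +, d: ⊤, e: +, f: ⊤}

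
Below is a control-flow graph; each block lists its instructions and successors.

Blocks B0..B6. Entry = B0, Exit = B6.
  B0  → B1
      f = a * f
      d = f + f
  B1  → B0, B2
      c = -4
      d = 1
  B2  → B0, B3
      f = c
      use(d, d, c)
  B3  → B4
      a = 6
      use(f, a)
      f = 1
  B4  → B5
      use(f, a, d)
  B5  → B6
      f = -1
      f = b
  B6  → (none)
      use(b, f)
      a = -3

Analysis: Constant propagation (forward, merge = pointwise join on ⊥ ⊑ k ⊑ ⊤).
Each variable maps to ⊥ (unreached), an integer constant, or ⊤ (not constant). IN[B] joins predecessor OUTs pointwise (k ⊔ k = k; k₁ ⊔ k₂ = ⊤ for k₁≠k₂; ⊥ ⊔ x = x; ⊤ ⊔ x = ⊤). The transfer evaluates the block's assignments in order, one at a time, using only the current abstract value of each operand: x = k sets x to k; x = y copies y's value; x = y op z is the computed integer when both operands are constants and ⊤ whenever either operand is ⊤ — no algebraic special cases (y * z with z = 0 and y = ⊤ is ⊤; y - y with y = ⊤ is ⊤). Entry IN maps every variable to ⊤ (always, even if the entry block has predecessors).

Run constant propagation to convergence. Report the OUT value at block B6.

Answer: {a: -3, b: ⊤, c: -4, d: 1, e: ⊤, f: ⊤}

Working:
Fixpoint table:
  B0:  IN=(all ⊤)  OUT=(all ⊤)
  B1:  IN=(all ⊤)  OUT={c:-4, d:1; rest ⊤}
  B2:  IN={c:-4, d:1; rest ⊤}  OUT={c:-4, d:1, f:-4; rest ⊤}
  B3:  IN={c:-4, d:1, f:-4; rest ⊤}  OUT={a:6, c:-4, d:1, f:1; rest ⊤}
  B4:  IN={a:6, c:-4, d:1, f:1; rest ⊤}  OUT={a:6, c:-4, d:1, f:1; rest ⊤}
  B5:  IN={a:6, c:-4, d:1, f:1; rest ⊤}  OUT={a:6, c:-4, d:1; rest ⊤}
  B6:  IN={a:6, c:-4, d:1; rest ⊤}  OUT={a:-3, c:-4, d:1; rest ⊤}

Merge at B6: IN[B6] = OUT[B5] = {a: 6, b: ⊤, c: -4, d: 1, e: ⊤, f: ⊤}
Applying B6's transfer function to that IN value gives OUT[B6] (row B6 above).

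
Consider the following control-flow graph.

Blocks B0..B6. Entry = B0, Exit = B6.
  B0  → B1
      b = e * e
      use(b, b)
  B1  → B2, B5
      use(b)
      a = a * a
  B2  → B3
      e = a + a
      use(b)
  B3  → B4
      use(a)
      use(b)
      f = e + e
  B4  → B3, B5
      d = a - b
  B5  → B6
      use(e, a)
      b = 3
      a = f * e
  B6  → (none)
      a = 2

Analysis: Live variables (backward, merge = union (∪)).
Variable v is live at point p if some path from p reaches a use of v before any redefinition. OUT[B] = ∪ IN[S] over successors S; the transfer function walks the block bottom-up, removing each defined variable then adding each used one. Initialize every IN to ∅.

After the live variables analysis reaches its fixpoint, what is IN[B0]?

Answer: {a, e, f}

Trace:
Fixpoint table:
  B0: | IN={a, e, f} | OUT={a, b, e, f}
  B1: | IN={a, b, e, f} | OUT={a, b, e, f}
  B2: | IN={a, b} | OUT={a, b, e}
  B3: | IN={a, b, e} | OUT={a, b, e, f}
  B4: | IN={a, b, e, f} | OUT={a, b, e, f}
  B5: | IN={a, e, f} | OUT={}
  B6: | IN={} | OUT={}

Merge at B0: OUT[B0] = IN[B1] = {a, b, e, f}
Applying B0's transfer function to that OUT value gives IN[B0] (row B0 above).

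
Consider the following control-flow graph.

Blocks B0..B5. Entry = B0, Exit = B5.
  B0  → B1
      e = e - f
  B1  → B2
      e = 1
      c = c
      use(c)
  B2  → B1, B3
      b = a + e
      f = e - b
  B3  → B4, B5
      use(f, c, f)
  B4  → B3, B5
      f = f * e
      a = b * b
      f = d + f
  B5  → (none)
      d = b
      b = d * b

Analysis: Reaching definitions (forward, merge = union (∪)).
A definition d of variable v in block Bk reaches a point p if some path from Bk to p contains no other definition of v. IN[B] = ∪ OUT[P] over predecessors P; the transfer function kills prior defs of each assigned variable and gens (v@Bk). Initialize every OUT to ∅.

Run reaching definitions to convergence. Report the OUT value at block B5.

Converged values:
  B0:  IN={}  OUT={e@B0}
  B1:  IN={b@B2, c@B1, e@B0, e@B1, f@B2}  OUT={b@B2, c@B1, e@B1, f@B2}
  B2:  IN={b@B2, c@B1, e@B1, f@B2}  OUT={b@B2, c@B1, e@B1, f@B2}
  B3:  IN={a@B4, b@B2, c@B1, e@B1, f@B2, f@B4}  OUT={a@B4, b@B2, c@B1, e@B1, f@B2, f@B4}
  B4:  IN={a@B4, b@B2, c@B1, e@B1, f@B2, f@B4}  OUT={a@B4, b@B2, c@B1, e@B1, f@B4}
  B5:  IN={a@B4, b@B2, c@B1, e@B1, f@B2, f@B4}  OUT={a@B4, b@B5, c@B1, d@B5, e@B1, f@B2, f@B4}

Merge at B5: IN[B5] = OUT[B3] ⊔ OUT[B4] = {a@B4, b@B2, c@B1, e@B1, f@B2, f@B4}
Applying B5's transfer function to that IN value gives OUT[B5] (row B5 above).

Answer: {a@B4, b@B5, c@B1, d@B5, e@B1, f@B2, f@B4}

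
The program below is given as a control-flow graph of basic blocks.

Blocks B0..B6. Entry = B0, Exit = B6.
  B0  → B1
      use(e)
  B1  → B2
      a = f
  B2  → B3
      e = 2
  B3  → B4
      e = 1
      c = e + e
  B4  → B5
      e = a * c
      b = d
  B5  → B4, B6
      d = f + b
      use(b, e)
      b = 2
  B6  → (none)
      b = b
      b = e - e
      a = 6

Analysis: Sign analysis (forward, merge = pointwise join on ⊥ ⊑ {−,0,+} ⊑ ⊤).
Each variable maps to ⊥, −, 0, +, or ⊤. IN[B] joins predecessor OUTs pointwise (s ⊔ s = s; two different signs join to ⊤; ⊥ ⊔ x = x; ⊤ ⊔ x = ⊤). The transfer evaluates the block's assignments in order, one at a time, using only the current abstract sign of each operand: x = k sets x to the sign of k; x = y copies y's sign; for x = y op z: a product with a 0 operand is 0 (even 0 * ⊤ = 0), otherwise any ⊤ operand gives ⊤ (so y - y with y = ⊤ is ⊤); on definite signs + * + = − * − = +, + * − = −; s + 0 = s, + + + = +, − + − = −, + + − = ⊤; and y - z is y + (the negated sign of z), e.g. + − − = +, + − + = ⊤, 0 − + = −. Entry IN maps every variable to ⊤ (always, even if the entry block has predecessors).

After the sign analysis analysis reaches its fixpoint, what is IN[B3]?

Answer: {a: ⊤, b: ⊤, c: ⊤, d: ⊤, e: +, f: ⊤}

Trace:
Per-block solution:
  B0:  IN=(all ⊤)  OUT=(all ⊤)
  B1:  IN=(all ⊤)  OUT=(all ⊤)
  B2:  IN=(all ⊤)  OUT={e:+; rest ⊤}
  B3:  IN={e:+; rest ⊤}  OUT={c:+, e:+; rest ⊤}
  B4:  IN={c:+; rest ⊤}  OUT={c:+; rest ⊤}
  B5:  IN={c:+; rest ⊤}  OUT={b:+, c:+; rest ⊤}
  B6:  IN={b:+, c:+; rest ⊤}  OUT={a:+, c:+; rest ⊤}

Merge at B3: IN[B3] = OUT[B2] = {a: ⊤, b: ⊤, c: ⊤, d: ⊤, e: +, f: ⊤}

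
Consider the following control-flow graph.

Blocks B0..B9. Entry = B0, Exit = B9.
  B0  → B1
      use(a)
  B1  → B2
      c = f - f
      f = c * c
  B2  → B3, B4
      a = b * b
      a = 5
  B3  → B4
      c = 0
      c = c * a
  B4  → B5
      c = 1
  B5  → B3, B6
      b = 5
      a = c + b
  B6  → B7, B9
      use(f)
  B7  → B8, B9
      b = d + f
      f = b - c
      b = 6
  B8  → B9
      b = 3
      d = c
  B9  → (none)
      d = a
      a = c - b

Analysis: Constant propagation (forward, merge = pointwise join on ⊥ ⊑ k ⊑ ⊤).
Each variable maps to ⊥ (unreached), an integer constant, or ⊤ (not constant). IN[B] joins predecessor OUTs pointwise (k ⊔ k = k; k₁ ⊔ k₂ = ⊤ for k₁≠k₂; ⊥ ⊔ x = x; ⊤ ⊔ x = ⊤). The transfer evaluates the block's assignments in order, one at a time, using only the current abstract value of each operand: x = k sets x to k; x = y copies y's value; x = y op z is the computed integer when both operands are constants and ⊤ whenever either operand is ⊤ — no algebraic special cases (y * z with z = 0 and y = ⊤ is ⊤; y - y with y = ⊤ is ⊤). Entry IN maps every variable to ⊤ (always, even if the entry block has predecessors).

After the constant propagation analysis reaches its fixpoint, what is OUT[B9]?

Answer: {a: ⊤, b: ⊤, c: 1, d: 6, e: ⊤, f: ⊤}

Derivation:
Fixpoint table:
  B0: | IN=(all ⊤) | OUT=(all ⊤)
  B1: | IN=(all ⊤) | OUT=(all ⊤)
  B2: | IN=(all ⊤) | OUT={a:5; rest ⊤}
  B3: | IN=(all ⊤) | OUT=(all ⊤)
  B4: | IN=(all ⊤) | OUT={c:1; rest ⊤}
  B5: | IN={c:1; rest ⊤} | OUT={a:6, b:5, c:1; rest ⊤}
  B6: | IN={a:6, b:5, c:1; rest ⊤} | OUT={a:6, b:5, c:1; rest ⊤}
  B7: | IN={a:6, b:5, c:1; rest ⊤} | OUT={a:6, b:6, c:1; rest ⊤}
  B8: | IN={a:6, b:6, c:1; rest ⊤} | OUT={a:6, b:3, c:1, d:1; rest ⊤}
  B9: | IN={a:6, c:1; rest ⊤} | OUT={c:1, d:6; rest ⊤}

Merge at B9: IN[B9] = OUT[B6] ⊔ OUT[B7] ⊔ OUT[B8] = {a: 6, b: ⊤, c: 1, d: ⊤, e: ⊤, f: ⊤}
Applying B9's transfer function to that IN value gives OUT[B9] (row B9 above).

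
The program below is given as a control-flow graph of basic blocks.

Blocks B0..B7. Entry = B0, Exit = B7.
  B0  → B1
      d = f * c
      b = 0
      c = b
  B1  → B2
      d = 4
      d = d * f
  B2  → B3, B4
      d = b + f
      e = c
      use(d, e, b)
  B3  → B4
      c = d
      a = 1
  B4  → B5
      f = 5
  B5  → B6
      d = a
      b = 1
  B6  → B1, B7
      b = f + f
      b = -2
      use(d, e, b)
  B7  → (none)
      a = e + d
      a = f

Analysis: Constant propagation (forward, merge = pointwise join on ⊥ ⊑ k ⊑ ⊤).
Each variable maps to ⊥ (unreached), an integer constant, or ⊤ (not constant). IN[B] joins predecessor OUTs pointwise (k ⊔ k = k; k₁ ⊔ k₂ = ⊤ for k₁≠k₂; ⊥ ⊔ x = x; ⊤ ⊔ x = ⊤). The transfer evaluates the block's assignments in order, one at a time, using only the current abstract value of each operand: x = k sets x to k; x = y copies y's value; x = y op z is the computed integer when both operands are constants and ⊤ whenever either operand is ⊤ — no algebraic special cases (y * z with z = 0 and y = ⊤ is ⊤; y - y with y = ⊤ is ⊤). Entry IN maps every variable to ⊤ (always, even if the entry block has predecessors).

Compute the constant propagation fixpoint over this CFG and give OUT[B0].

Answer: {a: ⊤, b: 0, c: 0, d: ⊤, e: ⊤, f: ⊤}

Working:
Converged values:
  B0:   IN=(all ⊤)   OUT={b:0, c:0; rest ⊤}
  B1:   IN=(all ⊤)   OUT=(all ⊤)
  B2:   IN=(all ⊤)   OUT=(all ⊤)
  B3:   IN=(all ⊤)   OUT={a:1; rest ⊤}
  B4:   IN=(all ⊤)   OUT={f:5; rest ⊤}
  B5:   IN={f:5; rest ⊤}   OUT={b:1, f:5; rest ⊤}
  B6:   IN={b:1, f:5; rest ⊤}   OUT={b:-2, f:5; rest ⊤}
  B7:   IN={b:-2, f:5; rest ⊤}   OUT={a:5, b:-2, f:5; rest ⊤}

B0 is the boundary node: IN[B0] = {a: ⊤, b: ⊤, c: ⊤, d: ⊤, e: ⊤, f: ⊤}
Applying B0's transfer function to that IN value gives OUT[B0] (row B0 above).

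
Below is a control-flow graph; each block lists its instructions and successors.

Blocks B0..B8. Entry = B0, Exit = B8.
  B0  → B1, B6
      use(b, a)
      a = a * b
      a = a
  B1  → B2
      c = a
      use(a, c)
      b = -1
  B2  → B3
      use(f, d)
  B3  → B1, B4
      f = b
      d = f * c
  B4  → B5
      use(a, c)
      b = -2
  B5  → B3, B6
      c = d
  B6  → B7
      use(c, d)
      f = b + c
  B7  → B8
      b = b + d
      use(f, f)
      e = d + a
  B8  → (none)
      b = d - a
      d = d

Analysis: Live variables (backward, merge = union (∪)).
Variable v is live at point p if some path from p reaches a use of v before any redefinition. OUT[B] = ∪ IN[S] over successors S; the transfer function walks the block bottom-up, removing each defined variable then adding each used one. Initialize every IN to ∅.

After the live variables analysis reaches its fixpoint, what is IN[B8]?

Answer: {a, d}

Derivation:
Per-block solution:
  B0:   IN={a, b, c, d, f}   OUT={a, b, c, d, f}
  B1:   IN={a, d, f}   OUT={a, b, c, d, f}
  B2:   IN={a, b, c, d, f}   OUT={a, b, c}
  B3:   IN={a, b, c}   OUT={a, c, d, f}
  B4:   IN={a, c, d}   OUT={a, b, d}
  B5:   IN={a, b, d}   OUT={a, b, c, d}
  B6:   IN={a, b, c, d}   OUT={a, b, d, f}
  B7:   IN={a, b, d, f}   OUT={a, d}
  B8:   IN={a, d}   OUT={}

B8 is the boundary node: OUT[B8] = {}
Applying B8's transfer function to that OUT value gives IN[B8] (row B8 above).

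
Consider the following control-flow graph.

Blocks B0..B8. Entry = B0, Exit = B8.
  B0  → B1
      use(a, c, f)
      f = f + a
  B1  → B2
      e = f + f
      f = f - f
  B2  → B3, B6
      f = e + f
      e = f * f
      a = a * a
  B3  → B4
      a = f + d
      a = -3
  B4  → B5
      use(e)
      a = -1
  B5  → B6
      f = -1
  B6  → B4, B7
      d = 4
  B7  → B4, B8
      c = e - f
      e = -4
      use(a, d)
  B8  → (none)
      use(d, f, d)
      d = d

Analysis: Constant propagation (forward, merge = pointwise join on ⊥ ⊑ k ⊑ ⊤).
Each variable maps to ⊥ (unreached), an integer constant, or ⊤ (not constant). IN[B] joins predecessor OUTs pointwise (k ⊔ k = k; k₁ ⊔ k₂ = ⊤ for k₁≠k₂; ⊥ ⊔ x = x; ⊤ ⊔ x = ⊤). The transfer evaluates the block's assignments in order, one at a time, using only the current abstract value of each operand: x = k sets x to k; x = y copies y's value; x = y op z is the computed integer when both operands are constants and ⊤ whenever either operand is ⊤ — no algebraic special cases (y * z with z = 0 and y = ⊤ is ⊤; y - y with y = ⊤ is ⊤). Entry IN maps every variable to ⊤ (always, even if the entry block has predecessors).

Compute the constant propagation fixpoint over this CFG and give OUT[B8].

Per-block solution:
  B0:   IN=(all ⊤)   OUT=(all ⊤)
  B1:   IN=(all ⊤)   OUT=(all ⊤)
  B2:   IN=(all ⊤)   OUT=(all ⊤)
  B3:   IN=(all ⊤)   OUT={a:-3; rest ⊤}
  B4:   IN=(all ⊤)   OUT={a:-1; rest ⊤}
  B5:   IN={a:-1; rest ⊤}   OUT={a:-1, f:-1; rest ⊤}
  B6:   IN=(all ⊤)   OUT={d:4; rest ⊤}
  B7:   IN={d:4; rest ⊤}   OUT={d:4, e:-4; rest ⊤}
  B8:   IN={d:4, e:-4; rest ⊤}   OUT={d:4, e:-4; rest ⊤}

Merge at B8: IN[B8] = OUT[B7] = {a: ⊤, b: ⊤, c: ⊤, d: 4, e: -4, f: ⊤}
Applying B8's transfer function to that IN value gives OUT[B8] (row B8 above).

Answer: {a: ⊤, b: ⊤, c: ⊤, d: 4, e: -4, f: ⊤}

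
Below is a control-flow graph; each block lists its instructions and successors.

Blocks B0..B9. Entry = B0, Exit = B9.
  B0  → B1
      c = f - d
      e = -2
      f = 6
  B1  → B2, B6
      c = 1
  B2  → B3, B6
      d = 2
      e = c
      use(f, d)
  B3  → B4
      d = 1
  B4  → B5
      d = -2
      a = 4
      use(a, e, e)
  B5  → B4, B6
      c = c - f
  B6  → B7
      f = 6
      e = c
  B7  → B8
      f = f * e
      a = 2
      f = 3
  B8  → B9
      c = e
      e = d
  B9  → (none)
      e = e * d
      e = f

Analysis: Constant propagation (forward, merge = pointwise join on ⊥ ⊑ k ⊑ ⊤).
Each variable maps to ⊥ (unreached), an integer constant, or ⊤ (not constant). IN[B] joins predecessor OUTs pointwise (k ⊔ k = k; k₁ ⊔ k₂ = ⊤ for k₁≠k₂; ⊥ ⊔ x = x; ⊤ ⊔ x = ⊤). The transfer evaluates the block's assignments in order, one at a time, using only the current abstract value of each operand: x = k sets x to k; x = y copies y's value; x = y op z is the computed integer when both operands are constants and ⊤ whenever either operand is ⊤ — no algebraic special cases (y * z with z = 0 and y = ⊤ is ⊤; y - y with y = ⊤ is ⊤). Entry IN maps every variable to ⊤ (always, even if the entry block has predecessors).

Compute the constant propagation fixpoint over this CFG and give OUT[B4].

Converged values:
  B0:   IN=(all ⊤)   OUT={e:-2, f:6; rest ⊤}
  B1:   IN={e:-2, f:6; rest ⊤}   OUT={c:1, e:-2, f:6; rest ⊤}
  B2:   IN={c:1, e:-2, f:6; rest ⊤}   OUT={c:1, d:2, e:1, f:6; rest ⊤}
  B3:   IN={c:1, d:2, e:1, f:6; rest ⊤}   OUT={c:1, d:1, e:1, f:6; rest ⊤}
  B4:   IN={e:1, f:6; rest ⊤}   OUT={a:4, d:-2, e:1, f:6; rest ⊤}
  B5:   IN={a:4, d:-2, e:1, f:6; rest ⊤}   OUT={a:4, d:-2, e:1, f:6; rest ⊤}
  B6:   IN={f:6; rest ⊤}   OUT={f:6; rest ⊤}
  B7:   IN={f:6; rest ⊤}   OUT={a:2, f:3; rest ⊤}
  B8:   IN={a:2, f:3; rest ⊤}   OUT={a:2, f:3; rest ⊤}
  B9:   IN={a:2, f:3; rest ⊤}   OUT={a:2, e:3, f:3; rest ⊤}

Merge at B4: IN[B4] = OUT[B3] ⊔ OUT[B5] = {a: ⊤, b: ⊤, c: ⊤, d: ⊤, e: 1, f: 6}
Applying B4's transfer function to that IN value gives OUT[B4] (row B4 above).

Answer: {a: 4, b: ⊤, c: ⊤, d: -2, e: 1, f: 6}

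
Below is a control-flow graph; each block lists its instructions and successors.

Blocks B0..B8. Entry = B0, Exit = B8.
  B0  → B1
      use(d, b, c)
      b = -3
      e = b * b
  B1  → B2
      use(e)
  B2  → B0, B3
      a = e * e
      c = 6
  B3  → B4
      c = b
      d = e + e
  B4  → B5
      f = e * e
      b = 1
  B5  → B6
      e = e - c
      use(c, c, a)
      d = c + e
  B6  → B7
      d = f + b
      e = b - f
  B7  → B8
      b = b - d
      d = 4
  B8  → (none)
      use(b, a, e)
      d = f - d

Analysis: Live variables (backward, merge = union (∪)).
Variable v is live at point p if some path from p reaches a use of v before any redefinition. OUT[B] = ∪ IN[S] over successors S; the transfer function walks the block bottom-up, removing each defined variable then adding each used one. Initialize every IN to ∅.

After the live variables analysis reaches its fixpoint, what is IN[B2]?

Answer: {b, d, e}

Trace:
Per-block solution:
  B0:  IN={b, c, d}  OUT={b, d, e}
  B1:  IN={b, d, e}  OUT={b, d, e}
  B2:  IN={b, d, e}  OUT={a, b, c, d, e}
  B3:  IN={a, b, e}  OUT={a, c, e}
  B4:  IN={a, c, e}  OUT={a, b, c, e, f}
  B5:  IN={a, b, c, e, f}  OUT={a, b, f}
  B6:  IN={a, b, f}  OUT={a, b, d, e, f}
  B7:  IN={a, b, d, e, f}  OUT={a, b, d, e, f}
  B8:  IN={a, b, d, e, f}  OUT={}

Merge at B2: OUT[B2] = IN[B0] ⊔ IN[B3] = {a, b, c, d, e}
Applying B2's transfer function to that OUT value gives IN[B2] (row B2 above).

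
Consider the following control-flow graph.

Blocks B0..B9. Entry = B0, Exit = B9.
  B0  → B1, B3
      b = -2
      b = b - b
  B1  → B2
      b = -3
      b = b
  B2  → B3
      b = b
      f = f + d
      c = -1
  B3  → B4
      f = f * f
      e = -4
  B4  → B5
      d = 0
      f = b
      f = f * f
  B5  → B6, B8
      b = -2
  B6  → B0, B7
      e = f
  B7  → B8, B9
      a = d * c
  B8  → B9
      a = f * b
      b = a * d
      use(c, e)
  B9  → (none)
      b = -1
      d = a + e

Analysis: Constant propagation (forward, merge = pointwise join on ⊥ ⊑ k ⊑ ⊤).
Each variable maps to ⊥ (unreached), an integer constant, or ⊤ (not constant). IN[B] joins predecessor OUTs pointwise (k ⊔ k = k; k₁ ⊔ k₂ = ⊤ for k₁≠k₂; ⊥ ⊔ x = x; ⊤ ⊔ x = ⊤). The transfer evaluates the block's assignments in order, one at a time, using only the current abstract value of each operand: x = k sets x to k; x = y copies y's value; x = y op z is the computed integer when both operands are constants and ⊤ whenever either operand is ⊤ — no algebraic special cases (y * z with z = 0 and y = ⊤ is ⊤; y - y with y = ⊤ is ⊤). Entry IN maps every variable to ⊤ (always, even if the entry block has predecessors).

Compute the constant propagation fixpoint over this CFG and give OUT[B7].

Fixpoint table:
  B0: | IN=(all ⊤) | OUT={b:0; rest ⊤}
  B1: | IN={b:0; rest ⊤} | OUT={b:-3; rest ⊤}
  B2: | IN={b:-3; rest ⊤} | OUT={b:-3, c:-1; rest ⊤}
  B3: | IN=(all ⊤) | OUT={e:-4; rest ⊤}
  B4: | IN={e:-4; rest ⊤} | OUT={d:0, e:-4; rest ⊤}
  B5: | IN={d:0, e:-4; rest ⊤} | OUT={b:-2, d:0, e:-4; rest ⊤}
  B6: | IN={b:-2, d:0, e:-4; rest ⊤} | OUT={b:-2, d:0; rest ⊤}
  B7: | IN={b:-2, d:0; rest ⊤} | OUT={b:-2, d:0; rest ⊤}
  B8: | IN={b:-2, d:0; rest ⊤} | OUT={d:0; rest ⊤}
  B9: | IN={d:0; rest ⊤} | OUT={b:-1; rest ⊤}

Merge at B7: IN[B7] = OUT[B6] = {a: ⊤, b: -2, c: ⊤, d: 0, e: ⊤, f: ⊤}
Applying B7's transfer function to that IN value gives OUT[B7] (row B7 above).

Answer: {a: ⊤, b: -2, c: ⊤, d: 0, e: ⊤, f: ⊤}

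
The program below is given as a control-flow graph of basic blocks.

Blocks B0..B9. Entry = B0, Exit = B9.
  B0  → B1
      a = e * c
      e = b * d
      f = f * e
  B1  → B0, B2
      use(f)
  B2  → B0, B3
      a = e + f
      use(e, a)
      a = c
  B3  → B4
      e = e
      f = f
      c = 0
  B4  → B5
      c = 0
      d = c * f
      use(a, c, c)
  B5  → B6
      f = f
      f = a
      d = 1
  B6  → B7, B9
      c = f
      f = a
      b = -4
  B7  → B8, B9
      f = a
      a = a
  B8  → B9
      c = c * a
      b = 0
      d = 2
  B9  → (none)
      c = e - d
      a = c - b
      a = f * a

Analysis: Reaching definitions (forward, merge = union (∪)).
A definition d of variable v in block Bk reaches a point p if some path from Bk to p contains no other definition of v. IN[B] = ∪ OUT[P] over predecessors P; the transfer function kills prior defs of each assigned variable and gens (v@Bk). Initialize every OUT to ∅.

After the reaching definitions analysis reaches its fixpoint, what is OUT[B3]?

Answer: {a@B2, c@B3, e@B3, f@B3}

Trace:
Per-block solution:
  B0: | IN={a@B0, a@B2, e@B0, f@B0} | OUT={a@B0, e@B0, f@B0}
  B1: | IN={a@B0, e@B0, f@B0} | OUT={a@B0, e@B0, f@B0}
  B2: | IN={a@B0, e@B0, f@B0} | OUT={a@B2, e@B0, f@B0}
  B3: | IN={a@B2, e@B0, f@B0} | OUT={a@B2, c@B3, e@B3, f@B3}
  B4: | IN={a@B2, c@B3, e@B3, f@B3} | OUT={a@B2, c@B4, d@B4, e@B3, f@B3}
  B5: | IN={a@B2, c@B4, d@B4, e@B3, f@B3} | OUT={a@B2, c@B4, d@B5, e@B3, f@B5}
  B6: | IN={a@B2, c@B4, d@B5, e@B3, f@B5} | OUT={a@B2, b@B6, c@B6, d@B5, e@B3, f@B6}
  B7: | IN={a@B2, b@B6, c@B6, d@B5, e@B3, f@B6} | OUT={a@B7, b@B6, c@B6, d@B5, e@B3, f@B7}
  B8: | IN={a@B7, b@B6, c@B6, d@B5, e@B3, f@B7} | OUT={a@B7, b@B8, c@B8, d@B8, e@B3, f@B7}
  B9: | IN={a@B2, a@B7, b@B6, b@B8, c@B6, c@B8, d@B5, d@B8, e@B3, f@B6, f@B7} | OUT={a@B9, b@B6, b@B8, c@B9, d@B5, d@B8, e@B3, f@B6, f@B7}

Merge at B3: IN[B3] = OUT[B2] = {a@B2, e@B0, f@B0}
Applying B3's transfer function to that IN value gives OUT[B3] (row B3 above).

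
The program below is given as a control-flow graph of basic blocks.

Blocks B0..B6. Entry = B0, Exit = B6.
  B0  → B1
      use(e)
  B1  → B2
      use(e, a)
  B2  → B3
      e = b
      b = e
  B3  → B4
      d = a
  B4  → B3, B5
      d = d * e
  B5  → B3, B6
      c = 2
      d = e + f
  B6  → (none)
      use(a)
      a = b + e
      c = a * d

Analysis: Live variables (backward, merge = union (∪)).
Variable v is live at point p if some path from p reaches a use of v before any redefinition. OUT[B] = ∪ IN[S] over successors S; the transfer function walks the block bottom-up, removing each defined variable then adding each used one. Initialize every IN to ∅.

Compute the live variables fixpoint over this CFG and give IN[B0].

Converged values:
  B0:   IN={a, b, e, f}   OUT={a, b, e, f}
  B1:   IN={a, b, e, f}   OUT={a, b, f}
  B2:   IN={a, b, f}   OUT={a, b, e, f}
  B3:   IN={a, b, e, f}   OUT={a, b, d, e, f}
  B4:   IN={a, b, d, e, f}   OUT={a, b, e, f}
  B5:   IN={a, b, e, f}   OUT={a, b, d, e, f}
  B6:   IN={a, b, d, e}   OUT={}

Merge at B0: OUT[B0] = IN[B1] = {a, b, e, f}
Applying B0's transfer function to that OUT value gives IN[B0] (row B0 above).

Answer: {a, b, e, f}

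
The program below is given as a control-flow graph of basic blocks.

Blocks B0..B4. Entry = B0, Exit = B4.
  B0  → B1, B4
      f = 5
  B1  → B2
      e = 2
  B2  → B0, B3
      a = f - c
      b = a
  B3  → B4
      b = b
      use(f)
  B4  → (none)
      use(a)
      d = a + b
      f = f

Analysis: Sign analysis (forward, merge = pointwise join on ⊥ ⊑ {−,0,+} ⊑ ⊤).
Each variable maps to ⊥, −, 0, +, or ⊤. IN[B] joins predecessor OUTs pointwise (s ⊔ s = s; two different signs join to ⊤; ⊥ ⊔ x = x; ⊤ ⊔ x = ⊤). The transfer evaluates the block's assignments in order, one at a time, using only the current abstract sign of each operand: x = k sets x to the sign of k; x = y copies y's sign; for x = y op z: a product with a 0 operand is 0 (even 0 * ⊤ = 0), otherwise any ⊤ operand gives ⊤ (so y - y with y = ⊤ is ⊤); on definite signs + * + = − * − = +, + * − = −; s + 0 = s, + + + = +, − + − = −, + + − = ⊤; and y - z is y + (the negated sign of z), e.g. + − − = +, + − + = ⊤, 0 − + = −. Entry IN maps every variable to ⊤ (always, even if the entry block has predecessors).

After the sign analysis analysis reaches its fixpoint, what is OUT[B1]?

Converged values:
  B0:   IN=(all ⊤)   OUT={f:+; rest ⊤}
  B1:   IN={f:+; rest ⊤}   OUT={e:+, f:+; rest ⊤}
  B2:   IN={e:+, f:+; rest ⊤}   OUT={e:+, f:+; rest ⊤}
  B3:   IN={e:+, f:+; rest ⊤}   OUT={e:+, f:+; rest ⊤}
  B4:   IN={f:+; rest ⊤}   OUT={f:+; rest ⊤}

Merge at B1: IN[B1] = OUT[B0] = {a: ⊤, b: ⊤, c: ⊤, d: ⊤, e: ⊤, f: +}
Applying B1's transfer function to that IN value gives OUT[B1] (row B1 above).

Answer: {a: ⊤, b: ⊤, c: ⊤, d: ⊤, e: +, f: +}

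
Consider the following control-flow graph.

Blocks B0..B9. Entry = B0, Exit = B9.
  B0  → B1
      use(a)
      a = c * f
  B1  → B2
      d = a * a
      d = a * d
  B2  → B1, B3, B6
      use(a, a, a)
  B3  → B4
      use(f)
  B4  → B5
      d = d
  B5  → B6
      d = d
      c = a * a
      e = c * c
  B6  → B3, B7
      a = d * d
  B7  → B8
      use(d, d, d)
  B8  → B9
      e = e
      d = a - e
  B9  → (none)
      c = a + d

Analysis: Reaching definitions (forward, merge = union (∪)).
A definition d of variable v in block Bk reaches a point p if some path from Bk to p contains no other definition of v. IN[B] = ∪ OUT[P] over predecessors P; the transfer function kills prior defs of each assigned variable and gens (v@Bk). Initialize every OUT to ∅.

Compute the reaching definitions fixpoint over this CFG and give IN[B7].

Fixpoint table:
  B0: | IN={} | OUT={a@B0}
  B1: | IN={a@B0, d@B1} | OUT={a@B0, d@B1}
  B2: | IN={a@B0, d@B1} | OUT={a@B0, d@B1}
  B3: | IN={a@B0, a@B6, c@B5, d@B1, d@B5, e@B5} | OUT={a@B0, a@B6, c@B5, d@B1, d@B5, e@B5}
  B4: | IN={a@B0, a@B6, c@B5, d@B1, d@B5, e@B5} | OUT={a@B0, a@B6, c@B5, d@B4, e@B5}
  B5: | IN={a@B0, a@B6, c@B5, d@B4, e@B5} | OUT={a@B0, a@B6, c@B5, d@B5, e@B5}
  B6: | IN={a@B0, a@B6, c@B5, d@B1, d@B5, e@B5} | OUT={a@B6, c@B5, d@B1, d@B5, e@B5}
  B7: | IN={a@B6, c@B5, d@B1, d@B5, e@B5} | OUT={a@B6, c@B5, d@B1, d@B5, e@B5}
  B8: | IN={a@B6, c@B5, d@B1, d@B5, e@B5} | OUT={a@B6, c@B5, d@B8, e@B8}
  B9: | IN={a@B6, c@B5, d@B8, e@B8} | OUT={a@B6, c@B9, d@B8, e@B8}

Merge at B7: IN[B7] = OUT[B6] = {a@B6, c@B5, d@B1, d@B5, e@B5}

Answer: {a@B6, c@B5, d@B1, d@B5, e@B5}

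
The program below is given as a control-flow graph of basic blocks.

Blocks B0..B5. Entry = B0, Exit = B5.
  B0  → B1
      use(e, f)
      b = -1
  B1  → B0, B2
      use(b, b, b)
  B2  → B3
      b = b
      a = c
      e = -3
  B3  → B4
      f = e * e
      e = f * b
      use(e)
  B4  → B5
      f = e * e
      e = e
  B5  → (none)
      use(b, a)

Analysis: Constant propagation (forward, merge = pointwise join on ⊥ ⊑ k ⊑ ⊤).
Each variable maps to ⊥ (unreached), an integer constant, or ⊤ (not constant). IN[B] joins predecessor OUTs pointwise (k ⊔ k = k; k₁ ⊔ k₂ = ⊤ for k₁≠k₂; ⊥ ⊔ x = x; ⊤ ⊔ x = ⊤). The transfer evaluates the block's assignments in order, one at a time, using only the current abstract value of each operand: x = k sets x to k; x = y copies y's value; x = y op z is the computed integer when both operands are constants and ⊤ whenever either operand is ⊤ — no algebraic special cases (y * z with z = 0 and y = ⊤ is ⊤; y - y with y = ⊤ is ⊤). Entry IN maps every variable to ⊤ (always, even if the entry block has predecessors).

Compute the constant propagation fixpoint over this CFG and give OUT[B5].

Answer: {a: ⊤, b: -1, c: ⊤, d: ⊤, e: -9, f: 81}

Trace:
Fixpoint table:
  B0:  IN=(all ⊤)  OUT={b:-1; rest ⊤}
  B1:  IN={b:-1; rest ⊤}  OUT={b:-1; rest ⊤}
  B2:  IN={b:-1; rest ⊤}  OUT={b:-1, e:-3; rest ⊤}
  B3:  IN={b:-1, e:-3; rest ⊤}  OUT={b:-1, e:-9, f:9; rest ⊤}
  B4:  IN={b:-1, e:-9, f:9; rest ⊤}  OUT={b:-1, e:-9, f:81; rest ⊤}
  B5:  IN={b:-1, e:-9, f:81; rest ⊤}  OUT={b:-1, e:-9, f:81; rest ⊤}

Merge at B5: IN[B5] = OUT[B4] = {a: ⊤, b: -1, c: ⊤, d: ⊤, e: -9, f: 81}
Applying B5's transfer function to that IN value gives OUT[B5] (row B5 above).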